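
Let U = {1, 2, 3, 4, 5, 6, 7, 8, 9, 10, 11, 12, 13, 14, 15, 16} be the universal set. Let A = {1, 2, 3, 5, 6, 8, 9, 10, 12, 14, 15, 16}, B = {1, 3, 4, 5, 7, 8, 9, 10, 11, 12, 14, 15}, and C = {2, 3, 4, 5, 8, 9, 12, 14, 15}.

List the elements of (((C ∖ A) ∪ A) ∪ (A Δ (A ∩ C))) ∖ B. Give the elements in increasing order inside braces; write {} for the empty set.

{2, 6, 16}

C ∖ A = {4}
(C ∖ A) ∪ A = {1, 2, 3, 4, 5, 6, 8, 9, 10, 12, 14, 15, 16}
A ∩ C = {2, 3, 5, 8, 9, 12, 14, 15}
A Δ (A ∩ C) = {1, 6, 10, 16}
((C ∖ A) ∪ A) ∪ (A Δ (A ∩ C)) = {1, 2, 3, 4, 5, 6, 8, 9, 10, 12, 14, 15, 16}
(((C ∖ A) ∪ A) ∪ (A Δ (A ∩ C))) ∖ B = {2, 6, 16}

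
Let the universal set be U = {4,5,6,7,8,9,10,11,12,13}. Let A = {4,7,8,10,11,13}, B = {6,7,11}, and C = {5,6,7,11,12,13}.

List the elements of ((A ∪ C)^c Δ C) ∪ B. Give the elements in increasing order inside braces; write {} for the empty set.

{5,6,7,9,11,12,13}

A ∪ C = {4,5,6,7,8,10,11,12,13}
(A ∪ C)^c = {9}
(A ∪ C)^c Δ C = {5,6,7,9,11,12,13}
((A ∪ C)^c Δ C) ∪ B = {5,6,7,9,11,12,13}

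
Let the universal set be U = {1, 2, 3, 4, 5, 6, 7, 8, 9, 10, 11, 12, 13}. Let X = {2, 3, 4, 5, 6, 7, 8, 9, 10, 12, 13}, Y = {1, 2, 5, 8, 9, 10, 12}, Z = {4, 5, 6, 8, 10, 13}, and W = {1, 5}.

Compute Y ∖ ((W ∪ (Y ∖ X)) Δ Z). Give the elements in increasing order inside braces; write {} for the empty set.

{2, 5, 9, 12}

Y ∖ X = {1}
W ∪ (Y ∖ X) = {1, 5}
(W ∪ (Y ∖ X)) Δ Z = {1, 4, 6, 8, 10, 13}
Y ∖ ((W ∪ (Y ∖ X)) Δ Z) = {2, 5, 9, 12}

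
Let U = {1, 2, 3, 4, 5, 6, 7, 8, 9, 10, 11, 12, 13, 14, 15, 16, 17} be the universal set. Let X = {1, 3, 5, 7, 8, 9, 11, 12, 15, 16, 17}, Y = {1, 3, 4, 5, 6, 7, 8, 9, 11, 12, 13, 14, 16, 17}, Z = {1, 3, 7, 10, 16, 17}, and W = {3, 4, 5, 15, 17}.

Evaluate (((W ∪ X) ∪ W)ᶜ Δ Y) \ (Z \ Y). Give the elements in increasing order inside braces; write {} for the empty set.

W ∪ X = {1, 3, 4, 5, 7, 8, 9, 11, 12, 15, 16, 17}
(W ∪ X) ∪ W = {1, 3, 4, 5, 7, 8, 9, 11, 12, 15, 16, 17}
((W ∪ X) ∪ W)ᶜ = {2, 6, 10, 13, 14}
((W ∪ X) ∪ W)ᶜ Δ Y = {1, 2, 3, 4, 5, 7, 8, 9, 10, 11, 12, 16, 17}
Z \ Y = {10}
(((W ∪ X) ∪ W)ᶜ Δ Y) \ (Z \ Y) = {1, 2, 3, 4, 5, 7, 8, 9, 11, 12, 16, 17}

{1, 2, 3, 4, 5, 7, 8, 9, 11, 12, 16, 17}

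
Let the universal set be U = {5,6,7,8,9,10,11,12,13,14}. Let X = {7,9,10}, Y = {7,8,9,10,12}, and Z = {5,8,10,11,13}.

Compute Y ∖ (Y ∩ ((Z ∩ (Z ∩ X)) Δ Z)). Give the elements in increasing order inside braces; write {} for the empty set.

{7,9,10,12}

Z ∩ X = {10}
Z ∩ (Z ∩ X) = {10}
(Z ∩ (Z ∩ X)) Δ Z = {5,8,11,13}
Y ∩ ((Z ∩ (Z ∩ X)) Δ Z) = {8}
Y ∖ (Y ∩ ((Z ∩ (Z ∩ X)) Δ Z)) = {7,9,10,12}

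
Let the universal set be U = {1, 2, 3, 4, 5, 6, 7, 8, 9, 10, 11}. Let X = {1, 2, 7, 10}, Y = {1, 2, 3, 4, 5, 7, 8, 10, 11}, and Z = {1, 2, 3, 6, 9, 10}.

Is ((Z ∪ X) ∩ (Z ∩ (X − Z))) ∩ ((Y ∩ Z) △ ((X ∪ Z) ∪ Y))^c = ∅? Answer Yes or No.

Z ∪ X = {1, 2, 3, 6, 7, 9, 10}
X − Z = {7}
Z ∩ (X − Z) = {}
(Z ∪ X) ∩ (Z ∩ (X − Z)) = {}
Y ∩ Z = {1, 2, 3, 10}
X ∪ Z = {1, 2, 3, 6, 7, 9, 10}
(X ∪ Z) ∪ Y = {1, 2, 3, 4, 5, 6, 7, 8, 9, 10, 11}
(Y ∩ Z) △ ((X ∪ Z) ∪ Y) = {4, 5, 6, 7, 8, 9, 11}
((Y ∩ Z) △ ((X ∪ Z) ∪ Y))^c = {1, 2, 3, 10}
{} and {1, 2, 3, 10} share no elements.

Yes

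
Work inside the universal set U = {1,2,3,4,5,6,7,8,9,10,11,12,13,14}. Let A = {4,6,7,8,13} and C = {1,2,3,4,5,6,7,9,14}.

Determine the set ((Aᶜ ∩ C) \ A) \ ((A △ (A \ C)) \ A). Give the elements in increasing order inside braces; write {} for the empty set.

{1,2,3,5,9,14}

Aᶜ = {1,2,3,5,9,10,11,12,14}
Aᶜ ∩ C = {1,2,3,5,9,14}
(Aᶜ ∩ C) \ A = {1,2,3,5,9,14}
A \ C = {8,13}
A △ (A \ C) = {4,6,7}
(A △ (A \ C)) \ A = {}
((Aᶜ ∩ C) \ A) \ ((A △ (A \ C)) \ A) = {1,2,3,5,9,14}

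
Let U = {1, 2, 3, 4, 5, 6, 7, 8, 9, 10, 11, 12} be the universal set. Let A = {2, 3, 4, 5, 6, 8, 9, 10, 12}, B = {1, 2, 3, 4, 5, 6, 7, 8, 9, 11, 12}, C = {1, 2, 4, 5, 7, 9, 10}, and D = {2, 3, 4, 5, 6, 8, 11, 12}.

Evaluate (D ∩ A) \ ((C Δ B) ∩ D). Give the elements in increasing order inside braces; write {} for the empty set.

D ∩ A = {2, 3, 4, 5, 6, 8, 12}
C Δ B = {3, 6, 8, 10, 11, 12}
(C Δ B) ∩ D = {3, 6, 8, 11, 12}
(D ∩ A) \ ((C Δ B) ∩ D) = {2, 4, 5}

{2, 4, 5}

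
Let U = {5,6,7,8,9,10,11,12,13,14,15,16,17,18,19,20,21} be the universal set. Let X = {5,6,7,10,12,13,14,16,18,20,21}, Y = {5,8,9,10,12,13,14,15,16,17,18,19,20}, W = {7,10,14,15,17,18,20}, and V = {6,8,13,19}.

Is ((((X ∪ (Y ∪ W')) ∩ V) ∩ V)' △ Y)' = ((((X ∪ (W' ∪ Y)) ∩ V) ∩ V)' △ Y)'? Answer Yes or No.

Yes

W' = {5,6,8,9,11,12,13,16,19,21}
Y ∪ W' = {5,6,8,9,10,11,12,13,14,15,16,17,18,19,20,21}
X ∪ (Y ∪ W') = {5,6,7,8,9,10,11,12,13,14,15,16,17,18,19,20,21}
(X ∪ (Y ∪ W')) ∩ V = {6,8,13,19}
((X ∪ (Y ∪ W')) ∩ V) ∩ V = {6,8,13,19}
(((X ∪ (Y ∪ W')) ∩ V) ∩ V)' = {5,7,9,10,11,12,14,15,16,17,18,20,21}
(((X ∪ (Y ∪ W')) ∩ V) ∩ V)' △ Y = {7,8,11,13,19,21}
((((X ∪ (Y ∪ W')) ∩ V) ∩ V)' △ Y)' = {5,6,9,10,12,14,15,16,17,18,20}
W' ∪ Y = {5,6,8,9,10,11,12,13,14,15,16,17,18,19,20,21}
X ∪ (W' ∪ Y) = {5,6,7,8,9,10,11,12,13,14,15,16,17,18,19,20,21}
(X ∪ (W' ∪ Y)) ∩ V = {6,8,13,19}
((X ∪ (W' ∪ Y)) ∩ V) ∩ V = {6,8,13,19}
(((X ∪ (W' ∪ Y)) ∩ V) ∩ V)' = {5,7,9,10,11,12,14,15,16,17,18,20,21}
(((X ∪ (W' ∪ Y)) ∩ V) ∩ V)' △ Y = {7,8,11,13,19,21}
((((X ∪ (W' ∪ Y)) ∩ V) ∩ V)' △ Y)' = {5,6,9,10,12,14,15,16,17,18,20}
Both equal {5,6,9,10,12,14,15,16,17,18,20}, so ((((X ∪ (Y ∪ W')) ∩ V) ∩ V)' △ Y)' = ((((X ∪ (W' ∪ Y)) ∩ V) ∩ V)' △ Y)'.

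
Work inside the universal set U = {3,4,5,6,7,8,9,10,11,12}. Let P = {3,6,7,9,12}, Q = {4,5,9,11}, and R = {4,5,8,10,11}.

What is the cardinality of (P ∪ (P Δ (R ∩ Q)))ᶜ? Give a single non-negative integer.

R ∩ Q = {4,5,11}
P Δ (R ∩ Q) = {3,4,5,6,7,9,11,12}
P ∪ (P Δ (R ∩ Q)) = {3,4,5,6,7,9,11,12}
(P ∪ (P Δ (R ∩ Q)))ᶜ = {8,10}
|(P ∪ (P Δ (R ∩ Q)))ᶜ| = 2

2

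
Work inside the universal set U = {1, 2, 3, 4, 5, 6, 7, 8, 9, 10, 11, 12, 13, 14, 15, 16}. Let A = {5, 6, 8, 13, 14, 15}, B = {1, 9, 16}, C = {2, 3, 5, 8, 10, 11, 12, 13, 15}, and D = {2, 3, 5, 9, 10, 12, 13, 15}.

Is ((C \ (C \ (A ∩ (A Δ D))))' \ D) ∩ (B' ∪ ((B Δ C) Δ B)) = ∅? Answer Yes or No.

No

A Δ D = {2, 3, 6, 8, 9, 10, 12, 14}
A ∩ (A Δ D) = {6, 8, 14}
C \ (A ∩ (A Δ D)) = {2, 3, 5, 10, 11, 12, 13, 15}
C \ (C \ (A ∩ (A Δ D))) = {8}
(C \ (C \ (A ∩ (A Δ D))))' = {1, 2, 3, 4, 5, 6, 7, 9, 10, 11, 12, 13, 14, 15, 16}
(C \ (C \ (A ∩ (A Δ D))))' \ D = {1, 4, 6, 7, 11, 14, 16}
B' = {2, 3, 4, 5, 6, 7, 8, 10, 11, 12, 13, 14, 15}
B Δ C = {1, 2, 3, 5, 8, 9, 10, 11, 12, 13, 15, 16}
(B Δ C) Δ B = {2, 3, 5, 8, 10, 11, 12, 13, 15}
B' ∪ ((B Δ C) Δ B) = {2, 3, 4, 5, 6, 7, 8, 10, 11, 12, 13, 14, 15}
4 lies in both, so they are not disjoint.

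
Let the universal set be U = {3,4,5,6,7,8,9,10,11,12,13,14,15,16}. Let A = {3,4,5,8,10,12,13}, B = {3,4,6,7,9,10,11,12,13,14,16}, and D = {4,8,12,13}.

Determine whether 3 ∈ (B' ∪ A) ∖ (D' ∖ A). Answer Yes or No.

3 ∈ B, so 3 ∉ B'
3 ∉ B' and 3 ∈ A, so 3 ∈ B' ∪ A
3 ∉ D, so 3 ∈ D'
3 ∈ D' and 3 ∈ A, so 3 ∉ D' ∖ A
3 ∈ (B' ∪ A) and 3 ∉ (D' ∖ A), so 3 ∈ (B' ∪ A) ∖ (D' ∖ A)

Yes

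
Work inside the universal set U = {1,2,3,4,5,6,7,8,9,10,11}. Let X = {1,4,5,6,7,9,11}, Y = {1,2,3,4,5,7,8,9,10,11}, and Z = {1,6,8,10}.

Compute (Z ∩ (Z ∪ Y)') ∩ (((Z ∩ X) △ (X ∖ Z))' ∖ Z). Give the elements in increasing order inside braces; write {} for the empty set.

Z ∪ Y = {1,2,3,4,5,6,7,8,9,10,11}
(Z ∪ Y)' = {}
Z ∩ (Z ∪ Y)' = {}
Z ∩ X = {1,6}
X ∖ Z = {4,5,7,9,11}
(Z ∩ X) △ (X ∖ Z) = {1,4,5,6,7,9,11}
((Z ∩ X) △ (X ∖ Z))' = {2,3,8,10}
((Z ∩ X) △ (X ∖ Z))' ∖ Z = {2,3}
(Z ∩ (Z ∪ Y)') ∩ (((Z ∩ X) △ (X ∖ Z))' ∖ Z) = {}

{}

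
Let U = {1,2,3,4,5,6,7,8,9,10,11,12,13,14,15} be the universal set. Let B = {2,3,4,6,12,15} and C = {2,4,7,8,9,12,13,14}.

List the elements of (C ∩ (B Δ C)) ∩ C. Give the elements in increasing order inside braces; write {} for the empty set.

B Δ C = {3,6,7,8,9,13,14,15}
C ∩ (B Δ C) = {7,8,9,13,14}
(C ∩ (B Δ C)) ∩ C = {7,8,9,13,14}

{7,8,9,13,14}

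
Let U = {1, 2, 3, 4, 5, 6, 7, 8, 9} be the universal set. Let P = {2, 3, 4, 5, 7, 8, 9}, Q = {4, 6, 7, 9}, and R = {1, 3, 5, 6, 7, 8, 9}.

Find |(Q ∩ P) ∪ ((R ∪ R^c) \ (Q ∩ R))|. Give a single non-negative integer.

Q ∩ P = {4, 7, 9}
R^c = {2, 4}
R ∪ R^c = {1, 2, 3, 4, 5, 6, 7, 8, 9}
Q ∩ R = {6, 7, 9}
(R ∪ R^c) \ (Q ∩ R) = {1, 2, 3, 4, 5, 8}
(Q ∩ P) ∪ ((R ∪ R^c) \ (Q ∩ R)) = {1, 2, 3, 4, 5, 7, 8, 9}
|(Q ∩ P) ∪ ((R ∪ R^c) \ (Q ∩ R))| = 8

8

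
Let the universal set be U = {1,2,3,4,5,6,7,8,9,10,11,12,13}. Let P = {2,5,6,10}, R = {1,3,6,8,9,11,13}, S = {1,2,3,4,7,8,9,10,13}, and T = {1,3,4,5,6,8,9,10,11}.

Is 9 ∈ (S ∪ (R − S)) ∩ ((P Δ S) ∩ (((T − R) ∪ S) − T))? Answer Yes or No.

9 ∈ R and 9 ∈ S, so 9 ∉ R − S
9 ∈ S and 9 ∉ (R − S), so 9 ∈ S ∪ (R − S)
9 ∉ P and 9 ∈ S, so 9 ∈ P Δ S
9 ∈ T and 9 ∈ R, so 9 ∉ T − R
9 ∉ (T − R) and 9 ∈ S, so 9 ∈ (T − R) ∪ S
9 ∈ ((T − R) ∪ S) and 9 ∈ T, so 9 ∉ ((T − R) ∪ S) − T
9 ∈ (P Δ S) and 9 ∉ (((T − R) ∪ S) − T), so 9 ∉ (P Δ S) ∩ (((T − R) ∪ S) − T)
9 ∈ (S ∪ (R − S)) and 9 ∉ ((P Δ S) ∩ (((T − R) ∪ S) − T)), so 9 ∉ (S ∪ (R − S)) ∩ ((P Δ S) ∩ (((T − R) ∪ S) − T))

No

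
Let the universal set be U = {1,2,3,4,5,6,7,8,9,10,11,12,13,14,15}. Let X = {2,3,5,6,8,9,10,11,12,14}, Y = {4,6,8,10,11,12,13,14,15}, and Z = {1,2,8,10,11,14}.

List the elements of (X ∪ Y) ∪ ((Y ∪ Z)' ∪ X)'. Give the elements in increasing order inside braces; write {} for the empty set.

X ∪ Y = {2,3,4,5,6,8,9,10,11,12,13,14,15}
Y ∪ Z = {1,2,4,6,8,10,11,12,13,14,15}
(Y ∪ Z)' = {3,5,7,9}
(Y ∪ Z)' ∪ X = {2,3,5,6,7,8,9,10,11,12,14}
((Y ∪ Z)' ∪ X)' = {1,4,13,15}
(X ∪ Y) ∪ ((Y ∪ Z)' ∪ X)' = {1,2,3,4,5,6,8,9,10,11,12,13,14,15}

{1,2,3,4,5,6,8,9,10,11,12,13,14,15}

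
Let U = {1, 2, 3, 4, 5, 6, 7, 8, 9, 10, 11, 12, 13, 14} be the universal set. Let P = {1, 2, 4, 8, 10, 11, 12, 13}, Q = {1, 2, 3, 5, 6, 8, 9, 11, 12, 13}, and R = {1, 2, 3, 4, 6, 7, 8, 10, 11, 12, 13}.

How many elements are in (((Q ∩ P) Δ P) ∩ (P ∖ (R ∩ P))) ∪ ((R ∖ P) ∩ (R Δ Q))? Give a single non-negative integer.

1

Q ∩ P = {1, 2, 8, 11, 12, 13}
(Q ∩ P) Δ P = {4, 10}
R ∩ P = {1, 2, 4, 8, 10, 11, 12, 13}
P ∖ (R ∩ P) = {}
((Q ∩ P) Δ P) ∩ (P ∖ (R ∩ P)) = {}
R ∖ P = {3, 6, 7}
R Δ Q = {4, 5, 7, 9, 10}
(R ∖ P) ∩ (R Δ Q) = {7}
(((Q ∩ P) Δ P) ∩ (P ∖ (R ∩ P))) ∪ ((R ∖ P) ∩ (R Δ Q)) = {7}
|(((Q ∩ P) Δ P) ∩ (P ∖ (R ∩ P))) ∪ ((R ∖ P) ∩ (R Δ Q))| = 1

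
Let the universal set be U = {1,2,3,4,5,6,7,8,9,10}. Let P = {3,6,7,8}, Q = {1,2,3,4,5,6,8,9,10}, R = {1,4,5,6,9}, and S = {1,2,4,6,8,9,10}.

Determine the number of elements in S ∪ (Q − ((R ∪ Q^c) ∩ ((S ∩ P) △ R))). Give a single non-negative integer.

8

Q^c = {7}
R ∪ Q^c = {1,4,5,6,7,9}
S ∩ P = {6,8}
(S ∩ P) △ R = {1,4,5,8,9}
(R ∪ Q^c) ∩ ((S ∩ P) △ R) = {1,4,5,9}
Q − ((R ∪ Q^c) ∩ ((S ∩ P) △ R)) = {2,3,6,8,10}
S ∪ (Q − ((R ∪ Q^c) ∩ ((S ∩ P) △ R))) = {1,2,3,4,6,8,9,10}
|S ∪ (Q − ((R ∪ Q^c) ∩ ((S ∩ P) △ R)))| = 8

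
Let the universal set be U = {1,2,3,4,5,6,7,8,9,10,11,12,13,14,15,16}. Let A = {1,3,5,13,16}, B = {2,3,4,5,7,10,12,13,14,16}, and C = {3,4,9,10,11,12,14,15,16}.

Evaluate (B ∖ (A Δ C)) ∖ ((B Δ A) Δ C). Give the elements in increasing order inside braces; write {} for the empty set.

A Δ C = {1,4,5,9,10,11,12,13,14,15}
B ∖ (A Δ C) = {2,3,7,16}
B Δ A = {1,2,4,7,10,12,14}
(B Δ A) Δ C = {1,2,3,7,9,11,15,16}
(B ∖ (A Δ C)) ∖ ((B Δ A) Δ C) = {}

{}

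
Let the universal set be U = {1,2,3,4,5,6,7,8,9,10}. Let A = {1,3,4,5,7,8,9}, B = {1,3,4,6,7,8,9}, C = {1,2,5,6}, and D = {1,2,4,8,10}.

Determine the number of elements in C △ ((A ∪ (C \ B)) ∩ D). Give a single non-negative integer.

C \ B = {2,5}
A ∪ (C \ B) = {1,2,3,4,5,7,8,9}
(A ∪ (C \ B)) ∩ D = {1,2,4,8}
C △ ((A ∪ (C \ B)) ∩ D) = {4,5,6,8}
|C △ ((A ∪ (C \ B)) ∩ D)| = 4

4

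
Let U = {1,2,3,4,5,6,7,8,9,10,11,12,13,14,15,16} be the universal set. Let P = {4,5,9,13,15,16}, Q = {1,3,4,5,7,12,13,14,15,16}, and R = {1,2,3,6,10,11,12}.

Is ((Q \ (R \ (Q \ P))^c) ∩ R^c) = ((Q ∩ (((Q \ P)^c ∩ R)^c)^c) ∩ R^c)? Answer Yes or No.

Q \ P = {1,3,7,12,14}
R \ (Q \ P) = {2,6,10,11}
(R \ (Q \ P))^c = {1,3,4,5,7,8,9,12,13,14,15,16}
Q \ (R \ (Q \ P))^c = {}
R^c = {4,5,7,8,9,13,14,15,16}
(Q \ (R \ (Q \ P))^c) ∩ R^c = {}
(Q \ P)^c = {2,4,5,6,8,9,10,11,13,15,16}
(Q \ P)^c ∩ R = {2,6,10,11}
((Q \ P)^c ∩ R)^c = {1,3,4,5,7,8,9,12,13,14,15,16}
(((Q \ P)^c ∩ R)^c)^c = {2,6,10,11}
Q ∩ (((Q \ P)^c ∩ R)^c)^c = {}
(Q ∩ (((Q \ P)^c ∩ R)^c)^c) ∩ R^c = {}
Both equal {}, so (Q \ (R \ (Q \ P))^c) ∩ R^c = (Q ∩ (((Q \ P)^c ∩ R)^c)^c) ∩ R^c.

Yes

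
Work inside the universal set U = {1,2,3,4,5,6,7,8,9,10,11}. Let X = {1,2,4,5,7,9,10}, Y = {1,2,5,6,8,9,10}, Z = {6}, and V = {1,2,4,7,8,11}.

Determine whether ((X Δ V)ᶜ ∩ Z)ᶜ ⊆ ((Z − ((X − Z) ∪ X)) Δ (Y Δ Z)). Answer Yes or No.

No

X Δ V = {5,8,9,10,11}
(X Δ V)ᶜ = {1,2,3,4,6,7}
(X Δ V)ᶜ ∩ Z = {6}
((X Δ V)ᶜ ∩ Z)ᶜ = {1,2,3,4,5,7,8,9,10,11}
X − Z = {1,2,4,5,7,9,10}
(X − Z) ∪ X = {1,2,4,5,7,9,10}
Z − ((X − Z) ∪ X) = {6}
Y Δ Z = {1,2,5,8,9,10}
(Z − ((X − Z) ∪ X)) Δ (Y Δ Z) = {1,2,5,6,8,9,10}
3 ∈ ((X Δ V)ᶜ ∩ Z)ᶜ but 3 ∉ (Z − ((X − Z) ∪ X)) Δ (Y Δ Z), so the inclusion fails.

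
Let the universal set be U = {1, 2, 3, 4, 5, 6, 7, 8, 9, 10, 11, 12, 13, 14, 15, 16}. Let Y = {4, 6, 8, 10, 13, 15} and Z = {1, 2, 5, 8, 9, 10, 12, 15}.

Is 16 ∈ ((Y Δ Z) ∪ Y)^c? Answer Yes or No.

Yes

16 ∉ Y and 16 ∉ Z, so 16 ∉ Y Δ Z
16 ∉ (Y Δ Z) and 16 ∉ Y, so 16 ∉ (Y Δ Z) ∪ Y
16 ∈ ((Y Δ Z) ∪ Y)^c since 16 ∉ ((Y Δ Z) ∪ Y)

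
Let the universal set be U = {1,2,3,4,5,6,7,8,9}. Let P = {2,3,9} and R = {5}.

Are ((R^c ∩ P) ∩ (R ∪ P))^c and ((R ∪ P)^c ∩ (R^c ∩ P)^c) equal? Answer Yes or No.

No

R^c = {1,2,3,4,6,7,8,9}
R^c ∩ P = {2,3,9}
R ∪ P = {2,3,5,9}
(R^c ∩ P) ∩ (R ∪ P) = {2,3,9}
((R^c ∩ P) ∩ (R ∪ P))^c = {1,4,5,6,7,8}
(R ∪ P)^c = {1,4,6,7,8}
(R^c ∩ P)^c = {1,4,5,6,7,8}
(R ∪ P)^c ∩ (R^c ∩ P)^c = {1,4,6,7,8}
5 ∈ ((R^c ∩ P) ∩ (R ∪ P))^c but 5 ∉ (R ∪ P)^c ∩ (R^c ∩ P)^c, so they differ.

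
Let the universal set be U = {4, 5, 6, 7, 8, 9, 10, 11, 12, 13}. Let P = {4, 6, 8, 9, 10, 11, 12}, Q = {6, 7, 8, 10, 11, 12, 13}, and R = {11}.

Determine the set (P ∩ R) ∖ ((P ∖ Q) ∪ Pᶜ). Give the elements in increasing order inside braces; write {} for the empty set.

{11}

P ∩ R = {11}
P ∖ Q = {4, 9}
Pᶜ = {5, 7, 13}
(P ∖ Q) ∪ Pᶜ = {4, 5, 7, 9, 13}
(P ∩ R) ∖ ((P ∖ Q) ∪ Pᶜ) = {11}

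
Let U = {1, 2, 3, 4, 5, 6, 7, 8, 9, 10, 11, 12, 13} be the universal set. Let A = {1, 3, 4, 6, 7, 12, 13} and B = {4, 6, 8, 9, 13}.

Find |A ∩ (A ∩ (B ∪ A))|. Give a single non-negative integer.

B ∪ A = {1, 3, 4, 6, 7, 8, 9, 12, 13}
A ∩ (B ∪ A) = {1, 3, 4, 6, 7, 12, 13}
A ∩ (A ∩ (B ∪ A)) = {1, 3, 4, 6, 7, 12, 13}
|A ∩ (A ∩ (B ∪ A))| = 7

7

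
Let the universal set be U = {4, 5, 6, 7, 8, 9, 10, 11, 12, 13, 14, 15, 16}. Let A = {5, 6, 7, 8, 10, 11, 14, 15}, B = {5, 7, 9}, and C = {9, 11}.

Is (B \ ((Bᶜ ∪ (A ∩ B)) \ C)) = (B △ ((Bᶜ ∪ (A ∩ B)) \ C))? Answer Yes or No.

No

Bᶜ = {4, 6, 8, 10, 11, 12, 13, 14, 15, 16}
A ∩ B = {5, 7}
Bᶜ ∪ (A ∩ B) = {4, 5, 6, 7, 8, 10, 11, 12, 13, 14, 15, 16}
(Bᶜ ∪ (A ∩ B)) \ C = {4, 5, 6, 7, 8, 10, 12, 13, 14, 15, 16}
B \ ((Bᶜ ∪ (A ∩ B)) \ C) = {9}
B △ ((Bᶜ ∪ (A ∩ B)) \ C) = {4, 6, 8, 9, 10, 12, 13, 14, 15, 16}
4 ∈ B △ ((Bᶜ ∪ (A ∩ B)) \ C) but 4 ∉ B \ ((Bᶜ ∪ (A ∩ B)) \ C), so they differ.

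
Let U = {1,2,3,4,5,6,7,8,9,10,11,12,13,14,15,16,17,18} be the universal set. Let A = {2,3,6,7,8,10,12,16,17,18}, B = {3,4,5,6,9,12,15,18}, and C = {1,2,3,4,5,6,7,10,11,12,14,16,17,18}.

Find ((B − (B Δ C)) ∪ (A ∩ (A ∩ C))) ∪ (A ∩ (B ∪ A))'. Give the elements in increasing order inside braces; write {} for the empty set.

B Δ C = {1,2,7,9,10,11,14,15,16,17}
B − (B Δ C) = {3,4,5,6,12,18}
A ∩ C = {2,3,6,7,10,12,16,17,18}
A ∩ (A ∩ C) = {2,3,6,7,10,12,16,17,18}
(B − (B Δ C)) ∪ (A ∩ (A ∩ C)) = {2,3,4,5,6,7,10,12,16,17,18}
B ∪ A = {2,3,4,5,6,7,8,9,10,12,15,16,17,18}
A ∩ (B ∪ A) = {2,3,6,7,8,10,12,16,17,18}
(A ∩ (B ∪ A))' = {1,4,5,9,11,13,14,15}
((B − (B Δ C)) ∪ (A ∩ (A ∩ C))) ∪ (A ∩ (B ∪ A))' = {1,2,3,4,5,6,7,9,10,11,12,13,14,15,16,17,18}

{1,2,3,4,5,6,7,9,10,11,12,13,14,15,16,17,18}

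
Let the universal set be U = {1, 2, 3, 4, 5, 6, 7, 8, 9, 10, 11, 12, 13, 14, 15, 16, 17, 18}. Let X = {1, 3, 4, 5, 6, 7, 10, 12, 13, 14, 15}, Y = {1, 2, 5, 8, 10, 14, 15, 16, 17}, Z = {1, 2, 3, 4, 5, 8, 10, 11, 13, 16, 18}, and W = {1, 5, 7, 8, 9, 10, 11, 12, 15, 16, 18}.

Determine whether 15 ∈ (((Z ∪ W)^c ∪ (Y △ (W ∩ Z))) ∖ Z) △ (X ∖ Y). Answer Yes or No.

Yes

15 ∉ Z and 15 ∈ W, so 15 ∈ Z ∪ W
15 ∉ (Z ∪ W)^c since 15 ∈ (Z ∪ W)
15 ∈ W and 15 ∉ Z, so 15 ∉ W ∩ Z
15 ∈ Y and 15 ∉ (W ∩ Z), so 15 ∈ Y △ (W ∩ Z)
15 ∉ (Z ∪ W)^c and 15 ∈ (Y △ (W ∩ Z)), so 15 ∈ (Z ∪ W)^c ∪ (Y △ (W ∩ Z))
15 ∈ ((Z ∪ W)^c ∪ (Y △ (W ∩ Z))) and 15 ∉ Z, so 15 ∈ ((Z ∪ W)^c ∪ (Y △ (W ∩ Z))) ∖ Z
15 ∈ X and 15 ∈ Y, so 15 ∉ X ∖ Y
15 ∈ (((Z ∪ W)^c ∪ (Y △ (W ∩ Z))) ∖ Z) and 15 ∉ (X ∖ Y), so 15 ∈ (((Z ∪ W)^c ∪ (Y △ (W ∩ Z))) ∖ Z) △ (X ∖ Y)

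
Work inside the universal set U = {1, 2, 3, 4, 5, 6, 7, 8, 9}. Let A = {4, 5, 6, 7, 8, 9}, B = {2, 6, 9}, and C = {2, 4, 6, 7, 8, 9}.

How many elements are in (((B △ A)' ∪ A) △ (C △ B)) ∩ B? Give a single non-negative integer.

2

B △ A = {2, 4, 5, 7, 8}
(B △ A)' = {1, 3, 6, 9}
(B △ A)' ∪ A = {1, 3, 4, 5, 6, 7, 8, 9}
C △ B = {4, 7, 8}
((B △ A)' ∪ A) △ (C △ B) = {1, 3, 5, 6, 9}
(((B △ A)' ∪ A) △ (C △ B)) ∩ B = {6, 9}
|(((B △ A)' ∪ A) △ (C △ B)) ∩ B| = 2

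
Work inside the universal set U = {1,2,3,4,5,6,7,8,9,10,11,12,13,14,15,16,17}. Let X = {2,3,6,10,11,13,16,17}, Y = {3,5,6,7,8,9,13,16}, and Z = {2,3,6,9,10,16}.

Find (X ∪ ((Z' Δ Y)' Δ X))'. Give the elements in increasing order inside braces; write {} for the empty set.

{1,4,9,12,14,15}

Z' = {1,4,5,7,8,11,12,13,14,15,17}
Z' Δ Y = {1,3,4,6,9,11,12,14,15,16,17}
(Z' Δ Y)' = {2,5,7,8,10,13}
(Z' Δ Y)' Δ X = {3,5,6,7,8,11,16,17}
X ∪ ((Z' Δ Y)' Δ X) = {2,3,5,6,7,8,10,11,13,16,17}
(X ∪ ((Z' Δ Y)' Δ X))' = {1,4,9,12,14,15}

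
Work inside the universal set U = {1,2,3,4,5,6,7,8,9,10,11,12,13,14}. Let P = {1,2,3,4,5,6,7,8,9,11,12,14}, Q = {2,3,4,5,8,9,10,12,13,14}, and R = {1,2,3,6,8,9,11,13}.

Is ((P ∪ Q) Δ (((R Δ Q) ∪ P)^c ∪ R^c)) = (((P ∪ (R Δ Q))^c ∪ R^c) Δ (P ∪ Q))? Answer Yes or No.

P ∪ Q = {1,2,3,4,5,6,7,8,9,10,11,12,13,14}
R Δ Q = {1,4,5,6,10,11,12,14}
(R Δ Q) ∪ P = {1,2,3,4,5,6,7,8,9,10,11,12,14}
((R Δ Q) ∪ P)^c = {13}
R^c = {4,5,7,10,12,14}
((R Δ Q) ∪ P)^c ∪ R^c = {4,5,7,10,12,13,14}
(P ∪ Q) Δ (((R Δ Q) ∪ P)^c ∪ R^c) = {1,2,3,6,8,9,11}
P ∪ (R Δ Q) = {1,2,3,4,5,6,7,8,9,10,11,12,14}
(P ∪ (R Δ Q))^c = {13}
(P ∪ (R Δ Q))^c ∪ R^c = {4,5,7,10,12,13,14}
((P ∪ (R Δ Q))^c ∪ R^c) Δ (P ∪ Q) = {1,2,3,6,8,9,11}
Both equal {1,2,3,6,8,9,11}, so (P ∪ Q) Δ (((R Δ Q) ∪ P)^c ∪ R^c) = ((P ∪ (R Δ Q))^c ∪ R^c) Δ (P ∪ Q).

Yes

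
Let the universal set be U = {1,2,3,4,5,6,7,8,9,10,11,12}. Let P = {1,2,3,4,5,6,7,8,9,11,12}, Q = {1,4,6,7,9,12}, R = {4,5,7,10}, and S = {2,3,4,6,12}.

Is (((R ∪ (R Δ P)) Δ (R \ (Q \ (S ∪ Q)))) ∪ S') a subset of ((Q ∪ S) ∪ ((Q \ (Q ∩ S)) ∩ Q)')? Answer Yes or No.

R Δ P = {1,2,3,6,8,9,10,11,12}
R ∪ (R Δ P) = {1,2,3,4,5,6,7,8,9,10,11,12}
S ∪ Q = {1,2,3,4,6,7,9,12}
Q \ (S ∪ Q) = {}
R \ (Q \ (S ∪ Q)) = {4,5,7,10}
(R ∪ (R Δ P)) Δ (R \ (Q \ (S ∪ Q))) = {1,2,3,6,8,9,11,12}
S' = {1,5,7,8,9,10,11}
((R ∪ (R Δ P)) Δ (R \ (Q \ (S ∪ Q)))) ∪ S' = {1,2,3,5,6,7,8,9,10,11,12}
Q ∪ S = {1,2,3,4,6,7,9,12}
Q ∩ S = {4,6,12}
Q \ (Q ∩ S) = {1,7,9}
(Q \ (Q ∩ S)) ∩ Q = {1,7,9}
((Q \ (Q ∩ S)) ∩ Q)' = {2,3,4,5,6,8,10,11,12}
(Q ∪ S) ∪ ((Q \ (Q ∩ S)) ∩ Q)' = {1,2,3,4,5,6,7,8,9,10,11,12}
Every element of {1,2,3,5,6,7,8,9,10,11,12} is in {1,2,3,4,5,6,7,8,9,10,11,12}, so ((R ∪ (R Δ P)) Δ (R \ (Q \ (S ∪ Q)))) ∪ S' ⊆ (Q ∪ S) ∪ ((Q \ (Q ∩ S)) ∩ Q)'.

Yes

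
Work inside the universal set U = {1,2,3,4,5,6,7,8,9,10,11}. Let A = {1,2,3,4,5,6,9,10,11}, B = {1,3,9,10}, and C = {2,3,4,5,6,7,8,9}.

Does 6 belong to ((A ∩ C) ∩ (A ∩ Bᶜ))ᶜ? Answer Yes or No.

6 ∈ A and 6 ∈ C, so 6 ∈ A ∩ C
6 ∉ B, so 6 ∈ Bᶜ
6 ∈ A and 6 ∈ Bᶜ, so 6 ∈ A ∩ Bᶜ
6 ∈ (A ∩ C) and 6 ∈ (A ∩ Bᶜ), so 6 ∈ (A ∩ C) ∩ (A ∩ Bᶜ)
6 ∉ ((A ∩ C) ∩ (A ∩ Bᶜ))ᶜ since 6 ∈ ((A ∩ C) ∩ (A ∩ Bᶜ))

No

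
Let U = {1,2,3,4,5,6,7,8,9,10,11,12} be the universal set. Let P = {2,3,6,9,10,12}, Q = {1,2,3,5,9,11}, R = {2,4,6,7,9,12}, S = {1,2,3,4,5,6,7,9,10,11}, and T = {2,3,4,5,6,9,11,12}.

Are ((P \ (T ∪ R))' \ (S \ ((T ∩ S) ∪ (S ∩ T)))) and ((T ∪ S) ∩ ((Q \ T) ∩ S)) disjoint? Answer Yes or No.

Yes

T ∪ R = {2,3,4,5,6,7,9,11,12}
P \ (T ∪ R) = {10}
(P \ (T ∪ R))' = {1,2,3,4,5,6,7,8,9,11,12}
T ∩ S = {2,3,4,5,6,9,11}
S ∩ T = {2,3,4,5,6,9,11}
(T ∩ S) ∪ (S ∩ T) = {2,3,4,5,6,9,11}
S \ ((T ∩ S) ∪ (S ∩ T)) = {1,7,10}
(P \ (T ∪ R))' \ (S \ ((T ∩ S) ∪ (S ∩ T))) = {2,3,4,5,6,8,9,11,12}
T ∪ S = {1,2,3,4,5,6,7,9,10,11,12}
Q \ T = {1}
(Q \ T) ∩ S = {1}
(T ∪ S) ∩ ((Q \ T) ∩ S) = {1}
{2,3,4,5,6,8,9,11,12} and {1} share no elements.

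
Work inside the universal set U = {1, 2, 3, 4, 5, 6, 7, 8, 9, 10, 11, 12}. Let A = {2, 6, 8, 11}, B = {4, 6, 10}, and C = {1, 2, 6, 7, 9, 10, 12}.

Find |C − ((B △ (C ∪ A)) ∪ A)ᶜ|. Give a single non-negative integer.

6

C ∪ A = {1, 2, 6, 7, 8, 9, 10, 11, 12}
B △ (C ∪ A) = {1, 2, 4, 7, 8, 9, 11, 12}
(B △ (C ∪ A)) ∪ A = {1, 2, 4, 6, 7, 8, 9, 11, 12}
((B △ (C ∪ A)) ∪ A)ᶜ = {3, 5, 10}
C − ((B △ (C ∪ A)) ∪ A)ᶜ = {1, 2, 6, 7, 9, 12}
|C − ((B △ (C ∪ A)) ∪ A)ᶜ| = 6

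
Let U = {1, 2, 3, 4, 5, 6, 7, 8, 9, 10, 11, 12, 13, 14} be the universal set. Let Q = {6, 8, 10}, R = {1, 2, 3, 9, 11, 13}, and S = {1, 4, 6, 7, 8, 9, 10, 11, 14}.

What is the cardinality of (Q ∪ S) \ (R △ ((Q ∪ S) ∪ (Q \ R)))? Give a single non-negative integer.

3

Q ∪ S = {1, 4, 6, 7, 8, 9, 10, 11, 14}
Q \ R = {6, 8, 10}
(Q ∪ S) ∪ (Q \ R) = {1, 4, 6, 7, 8, 9, 10, 11, 14}
R △ ((Q ∪ S) ∪ (Q \ R)) = {2, 3, 4, 6, 7, 8, 10, 13, 14}
(Q ∪ S) \ (R △ ((Q ∪ S) ∪ (Q \ R))) = {1, 9, 11}
|(Q ∪ S) \ (R △ ((Q ∪ S) ∪ (Q \ R)))| = 3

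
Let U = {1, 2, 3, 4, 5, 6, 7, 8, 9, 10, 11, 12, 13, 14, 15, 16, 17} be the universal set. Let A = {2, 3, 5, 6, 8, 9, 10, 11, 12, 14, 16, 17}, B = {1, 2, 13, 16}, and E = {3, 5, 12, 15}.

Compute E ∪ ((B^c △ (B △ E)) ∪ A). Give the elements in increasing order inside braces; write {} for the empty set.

{1, 2, 3, 4, 5, 6, 7, 8, 9, 10, 11, 12, 13, 14, 15, 16, 17}

B^c = {3, 4, 5, 6, 7, 8, 9, 10, 11, 12, 14, 15, 17}
B △ E = {1, 2, 3, 5, 12, 13, 15, 16}
B^c △ (B △ E) = {1, 2, 4, 6, 7, 8, 9, 10, 11, 13, 14, 16, 17}
(B^c △ (B △ E)) ∪ A = {1, 2, 3, 4, 5, 6, 7, 8, 9, 10, 11, 12, 13, 14, 16, 17}
E ∪ ((B^c △ (B △ E)) ∪ A) = {1, 2, 3, 4, 5, 6, 7, 8, 9, 10, 11, 12, 13, 14, 15, 16, 17}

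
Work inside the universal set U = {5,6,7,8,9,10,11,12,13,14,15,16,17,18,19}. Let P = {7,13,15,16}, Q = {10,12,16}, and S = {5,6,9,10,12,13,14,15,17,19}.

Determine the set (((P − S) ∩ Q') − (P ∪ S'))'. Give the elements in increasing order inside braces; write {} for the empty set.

{5,6,7,8,9,10,11,12,13,14,15,16,17,18,19}

P − S = {7,16}
Q' = {5,6,7,8,9,11,13,14,15,17,18,19}
(P − S) ∩ Q' = {7}
S' = {7,8,11,16,18}
P ∪ S' = {7,8,11,13,15,16,18}
((P − S) ∩ Q') − (P ∪ S') = {}
(((P − S) ∩ Q') − (P ∪ S'))' = {5,6,7,8,9,10,11,12,13,14,15,16,17,18,19}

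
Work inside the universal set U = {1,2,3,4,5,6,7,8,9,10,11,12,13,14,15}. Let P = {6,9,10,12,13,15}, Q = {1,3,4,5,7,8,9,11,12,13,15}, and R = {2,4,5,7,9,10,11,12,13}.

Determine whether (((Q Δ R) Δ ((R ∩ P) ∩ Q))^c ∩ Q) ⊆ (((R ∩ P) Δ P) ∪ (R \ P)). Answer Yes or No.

Q Δ R = {1,2,3,8,10,15}
R ∩ P = {9,10,12,13}
(R ∩ P) ∩ Q = {9,12,13}
(Q Δ R) Δ ((R ∩ P) ∩ Q) = {1,2,3,8,9,10,12,13,15}
((Q Δ R) Δ ((R ∩ P) ∩ Q))^c = {4,5,6,7,11,14}
((Q Δ R) Δ ((R ∩ P) ∩ Q))^c ∩ Q = {4,5,7,11}
(R ∩ P) Δ P = {6,15}
R \ P = {2,4,5,7,11}
((R ∩ P) Δ P) ∪ (R \ P) = {2,4,5,6,7,11,15}
Every element of {4,5,7,11} is in {2,4,5,6,7,11,15}, so ((Q Δ R) Δ ((R ∩ P) ∩ Q))^c ∩ Q ⊆ ((R ∩ P) Δ P) ∪ (R \ P).

Yes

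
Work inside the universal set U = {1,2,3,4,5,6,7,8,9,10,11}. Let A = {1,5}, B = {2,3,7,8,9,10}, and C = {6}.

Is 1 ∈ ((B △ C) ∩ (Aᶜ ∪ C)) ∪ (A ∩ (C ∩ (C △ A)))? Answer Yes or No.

No

1 ∉ B and 1 ∉ C, so 1 ∉ B △ C
1 ∈ A, so 1 ∉ Aᶜ
1 ∉ Aᶜ and 1 ∉ C, so 1 ∉ Aᶜ ∪ C
1 ∉ (B △ C) and 1 ∉ (Aᶜ ∪ C), so 1 ∉ (B △ C) ∩ (Aᶜ ∪ C)
1 ∉ C and 1 ∈ A, so 1 ∈ C △ A
1 ∉ C and 1 ∈ (C △ A), so 1 ∉ C ∩ (C △ A)
1 ∈ A and 1 ∉ (C ∩ (C △ A)), so 1 ∉ A ∩ (C ∩ (C △ A))
1 ∉ ((B △ C) ∩ (Aᶜ ∪ C)) and 1 ∉ (A ∩ (C ∩ (C △ A))), so 1 ∉ ((B △ C) ∩ (Aᶜ ∪ C)) ∪ (A ∩ (C ∩ (C △ A)))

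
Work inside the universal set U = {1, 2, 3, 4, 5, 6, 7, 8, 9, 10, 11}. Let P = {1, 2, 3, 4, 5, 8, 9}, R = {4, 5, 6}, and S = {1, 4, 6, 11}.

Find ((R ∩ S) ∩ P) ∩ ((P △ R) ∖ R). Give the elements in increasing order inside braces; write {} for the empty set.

R ∩ S = {4, 6}
(R ∩ S) ∩ P = {4}
P △ R = {1, 2, 3, 6, 8, 9}
(P △ R) ∖ R = {1, 2, 3, 8, 9}
((R ∩ S) ∩ P) ∩ ((P △ R) ∖ R) = {}

{}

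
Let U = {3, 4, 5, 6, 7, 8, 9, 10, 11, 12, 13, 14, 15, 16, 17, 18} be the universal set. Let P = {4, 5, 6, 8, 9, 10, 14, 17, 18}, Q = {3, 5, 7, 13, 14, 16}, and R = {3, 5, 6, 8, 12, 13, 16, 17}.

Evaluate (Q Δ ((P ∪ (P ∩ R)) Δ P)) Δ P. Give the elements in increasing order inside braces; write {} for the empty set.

P ∩ R = {5, 6, 8, 17}
P ∪ (P ∩ R) = {4, 5, 6, 8, 9, 10, 14, 17, 18}
(P ∪ (P ∩ R)) Δ P = {}
Q Δ ((P ∪ (P ∩ R)) Δ P) = {3, 5, 7, 13, 14, 16}
(Q Δ ((P ∪ (P ∩ R)) Δ P)) Δ P = {3, 4, 6, 7, 8, 9, 10, 13, 16, 17, 18}

{3, 4, 6, 7, 8, 9, 10, 13, 16, 17, 18}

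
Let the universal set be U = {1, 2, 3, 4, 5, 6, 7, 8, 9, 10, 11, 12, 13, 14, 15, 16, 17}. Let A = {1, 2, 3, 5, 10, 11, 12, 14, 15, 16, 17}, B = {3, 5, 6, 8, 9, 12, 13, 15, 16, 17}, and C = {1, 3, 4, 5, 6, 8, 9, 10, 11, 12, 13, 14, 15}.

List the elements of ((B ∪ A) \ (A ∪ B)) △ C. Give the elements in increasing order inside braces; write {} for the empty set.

B ∪ A = {1, 2, 3, 5, 6, 8, 9, 10, 11, 12, 13, 14, 15, 16, 17}
A ∪ B = {1, 2, 3, 5, 6, 8, 9, 10, 11, 12, 13, 14, 15, 16, 17}
(B ∪ A) \ (A ∪ B) = {}
((B ∪ A) \ (A ∪ B)) △ C = {1, 3, 4, 5, 6, 8, 9, 10, 11, 12, 13, 14, 15}

{1, 3, 4, 5, 6, 8, 9, 10, 11, 12, 13, 14, 15}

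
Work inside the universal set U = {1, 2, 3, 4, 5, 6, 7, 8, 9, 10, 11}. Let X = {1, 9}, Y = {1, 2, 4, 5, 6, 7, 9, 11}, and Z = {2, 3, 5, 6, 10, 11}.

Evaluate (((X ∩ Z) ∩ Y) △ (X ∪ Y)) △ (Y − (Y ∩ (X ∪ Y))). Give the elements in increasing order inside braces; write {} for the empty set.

X ∩ Z = {}
(X ∩ Z) ∩ Y = {}
X ∪ Y = {1, 2, 4, 5, 6, 7, 9, 11}
((X ∩ Z) ∩ Y) △ (X ∪ Y) = {1, 2, 4, 5, 6, 7, 9, 11}
Y ∩ (X ∪ Y) = {1, 2, 4, 5, 6, 7, 9, 11}
Y − (Y ∩ (X ∪ Y)) = {}
(((X ∩ Z) ∩ Y) △ (X ∪ Y)) △ (Y − (Y ∩ (X ∪ Y))) = {1, 2, 4, 5, 6, 7, 9, 11}

{1, 2, 4, 5, 6, 7, 9, 11}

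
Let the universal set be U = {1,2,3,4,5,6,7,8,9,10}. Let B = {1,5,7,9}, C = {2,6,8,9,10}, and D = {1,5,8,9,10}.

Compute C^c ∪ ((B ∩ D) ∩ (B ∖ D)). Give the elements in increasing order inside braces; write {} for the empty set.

C^c = {1,3,4,5,7}
B ∩ D = {1,5,9}
B ∖ D = {7}
(B ∩ D) ∩ (B ∖ D) = {}
C^c ∪ ((B ∩ D) ∩ (B ∖ D)) = {1,3,4,5,7}

{1,3,4,5,7}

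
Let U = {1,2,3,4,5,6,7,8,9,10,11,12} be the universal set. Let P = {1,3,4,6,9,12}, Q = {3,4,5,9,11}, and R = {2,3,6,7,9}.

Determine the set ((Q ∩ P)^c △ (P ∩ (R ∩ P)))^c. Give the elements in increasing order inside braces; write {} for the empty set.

{4,6}

Q ∩ P = {3,4,9}
(Q ∩ P)^c = {1,2,5,6,7,8,10,11,12}
R ∩ P = {3,6,9}
P ∩ (R ∩ P) = {3,6,9}
(Q ∩ P)^c △ (P ∩ (R ∩ P)) = {1,2,3,5,7,8,9,10,11,12}
((Q ∩ P)^c △ (P ∩ (R ∩ P)))^c = {4,6}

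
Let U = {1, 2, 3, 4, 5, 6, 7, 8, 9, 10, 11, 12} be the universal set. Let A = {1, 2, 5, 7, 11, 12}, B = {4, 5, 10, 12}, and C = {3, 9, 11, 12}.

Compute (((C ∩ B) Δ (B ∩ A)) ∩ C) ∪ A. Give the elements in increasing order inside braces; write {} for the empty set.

{1, 2, 5, 7, 11, 12}

C ∩ B = {12}
B ∩ A = {5, 12}
(C ∩ B) Δ (B ∩ A) = {5}
((C ∩ B) Δ (B ∩ A)) ∩ C = {}
(((C ∩ B) Δ (B ∩ A)) ∩ C) ∪ A = {1, 2, 5, 7, 11, 12}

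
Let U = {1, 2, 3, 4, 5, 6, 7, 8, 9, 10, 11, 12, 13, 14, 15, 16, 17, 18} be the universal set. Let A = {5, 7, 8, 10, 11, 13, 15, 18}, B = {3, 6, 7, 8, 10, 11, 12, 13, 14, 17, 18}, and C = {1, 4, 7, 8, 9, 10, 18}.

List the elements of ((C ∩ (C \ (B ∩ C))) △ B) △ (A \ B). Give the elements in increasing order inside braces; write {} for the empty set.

B ∩ C = {7, 8, 10, 18}
C \ (B ∩ C) = {1, 4, 9}
C ∩ (C \ (B ∩ C)) = {1, 4, 9}
(C ∩ (C \ (B ∩ C))) △ B = {1, 3, 4, 6, 7, 8, 9, 10, 11, 12, 13, 14, 17, 18}
A \ B = {5, 15}
((C ∩ (C \ (B ∩ C))) △ B) △ (A \ B) = {1, 3, 4, 5, 6, 7, 8, 9, 10, 11, 12, 13, 14, 15, 17, 18}

{1, 3, 4, 5, 6, 7, 8, 9, 10, 11, 12, 13, 14, 15, 17, 18}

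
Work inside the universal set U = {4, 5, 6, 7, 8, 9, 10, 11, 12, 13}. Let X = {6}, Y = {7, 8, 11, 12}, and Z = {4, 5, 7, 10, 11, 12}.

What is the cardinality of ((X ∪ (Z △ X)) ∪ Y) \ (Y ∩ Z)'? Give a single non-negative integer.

3

Z △ X = {4, 5, 6, 7, 10, 11, 12}
X ∪ (Z △ X) = {4, 5, 6, 7, 10, 11, 12}
(X ∪ (Z △ X)) ∪ Y = {4, 5, 6, 7, 8, 10, 11, 12}
Y ∩ Z = {7, 11, 12}
(Y ∩ Z)' = {4, 5, 6, 8, 9, 10, 13}
((X ∪ (Z △ X)) ∪ Y) \ (Y ∩ Z)' = {7, 11, 12}
|((X ∪ (Z △ X)) ∪ Y) \ (Y ∩ Z)'| = 3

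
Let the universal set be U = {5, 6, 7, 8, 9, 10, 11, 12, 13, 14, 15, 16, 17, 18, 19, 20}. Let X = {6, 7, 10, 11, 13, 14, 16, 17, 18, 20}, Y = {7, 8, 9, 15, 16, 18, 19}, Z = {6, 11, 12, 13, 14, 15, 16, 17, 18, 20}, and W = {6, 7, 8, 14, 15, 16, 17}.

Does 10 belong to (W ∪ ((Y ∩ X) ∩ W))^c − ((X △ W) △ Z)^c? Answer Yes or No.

Yes

10 ∉ Y and 10 ∈ X, so 10 ∉ Y ∩ X
10 ∉ (Y ∩ X) and 10 ∉ W, so 10 ∉ (Y ∩ X) ∩ W
10 ∉ W and 10 ∉ ((Y ∩ X) ∩ W), so 10 ∉ W ∪ ((Y ∩ X) ∩ W)
10 ∈ (W ∪ ((Y ∩ X) ∩ W))^c since 10 ∉ (W ∪ ((Y ∩ X) ∩ W))
10 ∈ X and 10 ∉ W, so 10 ∈ X △ W
10 ∈ (X △ W) and 10 ∉ Z, so 10 ∈ (X △ W) △ Z
10 ∉ ((X △ W) △ Z)^c since 10 ∈ ((X △ W) △ Z)
10 ∈ (W ∪ ((Y ∩ X) ∩ W))^c and 10 ∉ ((X △ W) △ Z)^c, so 10 ∈ (W ∪ ((Y ∩ X) ∩ W))^c − ((X △ W) △ Z)^c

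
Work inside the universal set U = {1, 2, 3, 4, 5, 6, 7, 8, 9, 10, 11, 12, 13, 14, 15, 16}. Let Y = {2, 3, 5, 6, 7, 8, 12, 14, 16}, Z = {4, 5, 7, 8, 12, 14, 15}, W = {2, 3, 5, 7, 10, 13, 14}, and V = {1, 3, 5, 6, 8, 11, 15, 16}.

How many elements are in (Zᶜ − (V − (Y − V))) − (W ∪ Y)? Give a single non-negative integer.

1

Zᶜ = {1, 2, 3, 6, 9, 10, 11, 13, 16}
Y − V = {2, 7, 12, 14}
V − (Y − V) = {1, 3, 5, 6, 8, 11, 15, 16}
Zᶜ − (V − (Y − V)) = {2, 9, 10, 13}
W ∪ Y = {2, 3, 5, 6, 7, 8, 10, 12, 13, 14, 16}
(Zᶜ − (V − (Y − V))) − (W ∪ Y) = {9}
|(Zᶜ − (V − (Y − V))) − (W ∪ Y)| = 1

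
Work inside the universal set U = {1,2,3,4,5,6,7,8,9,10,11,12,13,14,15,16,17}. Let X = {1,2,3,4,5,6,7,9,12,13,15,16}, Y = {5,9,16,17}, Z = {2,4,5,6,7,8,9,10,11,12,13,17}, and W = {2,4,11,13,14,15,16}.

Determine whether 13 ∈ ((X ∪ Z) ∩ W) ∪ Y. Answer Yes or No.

Yes

13 ∈ X and 13 ∈ Z, so 13 ∈ X ∪ Z
13 ∈ (X ∪ Z) and 13 ∈ W, so 13 ∈ (X ∪ Z) ∩ W
13 ∈ ((X ∪ Z) ∩ W) and 13 ∉ Y, so 13 ∈ ((X ∪ Z) ∩ W) ∪ Y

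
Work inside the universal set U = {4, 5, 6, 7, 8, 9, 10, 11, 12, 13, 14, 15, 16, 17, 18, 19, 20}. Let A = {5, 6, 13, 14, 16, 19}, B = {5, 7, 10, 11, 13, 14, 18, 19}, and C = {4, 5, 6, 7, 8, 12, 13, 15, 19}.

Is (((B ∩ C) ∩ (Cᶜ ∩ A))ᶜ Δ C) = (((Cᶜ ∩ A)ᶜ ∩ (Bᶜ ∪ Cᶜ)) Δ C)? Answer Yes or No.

No

B ∩ C = {5, 7, 13, 19}
Cᶜ = {9, 10, 11, 14, 16, 17, 18, 20}
Cᶜ ∩ A = {14, 16}
(B ∩ C) ∩ (Cᶜ ∩ A) = {}
((B ∩ C) ∩ (Cᶜ ∩ A))ᶜ = {4, 5, 6, 7, 8, 9, 10, 11, 12, 13, 14, 15, 16, 17, 18, 19, 20}
((B ∩ C) ∩ (Cᶜ ∩ A))ᶜ Δ C = {9, 10, 11, 14, 16, 17, 18, 20}
(Cᶜ ∩ A)ᶜ = {4, 5, 6, 7, 8, 9, 10, 11, 12, 13, 15, 17, 18, 19, 20}
Bᶜ = {4, 6, 8, 9, 12, 15, 16, 17, 20}
Bᶜ ∪ Cᶜ = {4, 6, 8, 9, 10, 11, 12, 14, 15, 16, 17, 18, 20}
(Cᶜ ∩ A)ᶜ ∩ (Bᶜ ∪ Cᶜ) = {4, 6, 8, 9, 10, 11, 12, 15, 17, 18, 20}
((Cᶜ ∩ A)ᶜ ∩ (Bᶜ ∪ Cᶜ)) Δ C = {5, 7, 9, 10, 11, 13, 17, 18, 19, 20}
5 ∈ ((Cᶜ ∩ A)ᶜ ∩ (Bᶜ ∪ Cᶜ)) Δ C but 5 ∉ ((B ∩ C) ∩ (Cᶜ ∩ A))ᶜ Δ C, so they differ.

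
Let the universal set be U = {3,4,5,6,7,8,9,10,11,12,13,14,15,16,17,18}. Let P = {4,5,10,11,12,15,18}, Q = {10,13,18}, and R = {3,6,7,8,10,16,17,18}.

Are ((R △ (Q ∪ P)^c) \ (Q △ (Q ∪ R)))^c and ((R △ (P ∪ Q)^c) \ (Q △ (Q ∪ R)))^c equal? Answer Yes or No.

Q ∪ P = {4,5,10,11,12,13,15,18}
(Q ∪ P)^c = {3,6,7,8,9,14,16,17}
R △ (Q ∪ P)^c = {9,10,14,18}
Q ∪ R = {3,6,7,8,10,13,16,17,18}
Q △ (Q ∪ R) = {3,6,7,8,16,17}
(R △ (Q ∪ P)^c) \ (Q △ (Q ∪ R)) = {9,10,14,18}
((R △ (Q ∪ P)^c) \ (Q △ (Q ∪ R)))^c = {3,4,5,6,7,8,11,12,13,15,16,17}
P ∪ Q = {4,5,10,11,12,13,15,18}
(P ∪ Q)^c = {3,6,7,8,9,14,16,17}
R △ (P ∪ Q)^c = {9,10,14,18}
(R △ (P ∪ Q)^c) \ (Q △ (Q ∪ R)) = {9,10,14,18}
((R △ (P ∪ Q)^c) \ (Q △ (Q ∪ R)))^c = {3,4,5,6,7,8,11,12,13,15,16,17}
Both equal {3,4,5,6,7,8,11,12,13,15,16,17}, so ((R △ (Q ∪ P)^c) \ (Q △ (Q ∪ R)))^c = ((R △ (P ∪ Q)^c) \ (Q △ (Q ∪ R)))^c.

Yes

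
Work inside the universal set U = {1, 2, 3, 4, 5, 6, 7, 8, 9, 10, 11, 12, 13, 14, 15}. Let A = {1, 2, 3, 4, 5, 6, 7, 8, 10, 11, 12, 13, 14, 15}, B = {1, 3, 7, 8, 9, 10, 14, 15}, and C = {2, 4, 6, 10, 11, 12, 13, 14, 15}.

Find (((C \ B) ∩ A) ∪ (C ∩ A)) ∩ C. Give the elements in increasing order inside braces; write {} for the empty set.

C \ B = {2, 4, 6, 11, 12, 13}
(C \ B) ∩ A = {2, 4, 6, 11, 12, 13}
C ∩ A = {2, 4, 6, 10, 11, 12, 13, 14, 15}
((C \ B) ∩ A) ∪ (C ∩ A) = {2, 4, 6, 10, 11, 12, 13, 14, 15}
(((C \ B) ∩ A) ∪ (C ∩ A)) ∩ C = {2, 4, 6, 10, 11, 12, 13, 14, 15}

{2, 4, 6, 10, 11, 12, 13, 14, 15}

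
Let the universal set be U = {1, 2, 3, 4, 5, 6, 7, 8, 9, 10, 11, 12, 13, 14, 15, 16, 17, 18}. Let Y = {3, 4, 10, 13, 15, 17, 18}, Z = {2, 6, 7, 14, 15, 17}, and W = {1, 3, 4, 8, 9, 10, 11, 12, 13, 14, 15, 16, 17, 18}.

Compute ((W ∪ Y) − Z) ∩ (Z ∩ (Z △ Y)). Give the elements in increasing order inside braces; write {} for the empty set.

{}

W ∪ Y = {1, 3, 4, 8, 9, 10, 11, 12, 13, 14, 15, 16, 17, 18}
(W ∪ Y) − Z = {1, 3, 4, 8, 9, 10, 11, 12, 13, 16, 18}
Z △ Y = {2, 3, 4, 6, 7, 10, 13, 14, 18}
Z ∩ (Z △ Y) = {2, 6, 7, 14}
((W ∪ Y) − Z) ∩ (Z ∩ (Z △ Y)) = {}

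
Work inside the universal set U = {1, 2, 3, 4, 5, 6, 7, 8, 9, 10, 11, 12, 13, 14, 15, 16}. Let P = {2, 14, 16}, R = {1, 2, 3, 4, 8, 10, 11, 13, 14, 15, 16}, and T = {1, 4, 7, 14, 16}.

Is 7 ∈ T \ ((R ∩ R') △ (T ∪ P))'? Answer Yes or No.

7 ∉ R, so 7 ∈ R'
7 ∉ R and 7 ∈ R', so 7 ∉ R ∩ R'
7 ∈ T and 7 ∉ P, so 7 ∈ T ∪ P
7 ∉ (R ∩ R') and 7 ∈ (T ∪ P), so 7 ∈ (R ∩ R') △ (T ∪ P)
7 ∉ ((R ∩ R') △ (T ∪ P))' since 7 ∈ ((R ∩ R') △ (T ∪ P))
7 ∈ T and 7 ∉ ((R ∩ R') △ (T ∪ P))', so 7 ∈ T \ ((R ∩ R') △ (T ∪ P))'

Yes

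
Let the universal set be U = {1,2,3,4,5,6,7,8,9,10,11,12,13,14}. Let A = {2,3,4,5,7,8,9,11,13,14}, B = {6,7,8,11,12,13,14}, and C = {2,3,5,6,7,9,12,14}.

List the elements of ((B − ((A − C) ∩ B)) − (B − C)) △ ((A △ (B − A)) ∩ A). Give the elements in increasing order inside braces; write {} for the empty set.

A − C = {4,8,11,13}
(A − C) ∩ B = {8,11,13}
B − ((A − C) ∩ B) = {6,7,12,14}
B − C = {8,11,13}
(B − ((A − C) ∩ B)) − (B − C) = {6,7,12,14}
B − A = {6,12}
A △ (B − A) = {2,3,4,5,6,7,8,9,11,12,13,14}
(A △ (B − A)) ∩ A = {2,3,4,5,7,8,9,11,13,14}
((B − ((A − C) ∩ B)) − (B − C)) △ ((A △ (B − A)) ∩ A) = {2,3,4,5,6,8,9,11,12,13}

{2,3,4,5,6,8,9,11,12,13}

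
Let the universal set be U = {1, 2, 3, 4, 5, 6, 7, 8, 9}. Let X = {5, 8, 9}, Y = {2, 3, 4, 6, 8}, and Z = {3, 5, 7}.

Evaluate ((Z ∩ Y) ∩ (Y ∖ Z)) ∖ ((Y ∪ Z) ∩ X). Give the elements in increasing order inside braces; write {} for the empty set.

{}

Z ∩ Y = {3}
Y ∖ Z = {2, 4, 6, 8}
(Z ∩ Y) ∩ (Y ∖ Z) = {}
Y ∪ Z = {2, 3, 4, 5, 6, 7, 8}
(Y ∪ Z) ∩ X = {5, 8}
((Z ∩ Y) ∩ (Y ∖ Z)) ∖ ((Y ∪ Z) ∩ X) = {}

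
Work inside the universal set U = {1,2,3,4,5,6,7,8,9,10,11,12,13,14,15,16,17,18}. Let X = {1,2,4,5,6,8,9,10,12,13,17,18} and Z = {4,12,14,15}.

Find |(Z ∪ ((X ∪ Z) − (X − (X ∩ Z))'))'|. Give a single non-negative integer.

4

X ∪ Z = {1,2,4,5,6,8,9,10,12,13,14,15,17,18}
X ∩ Z = {4,12}
X − (X ∩ Z) = {1,2,5,6,8,9,10,13,17,18}
(X − (X ∩ Z))' = {3,4,7,11,12,14,15,16}
(X ∪ Z) − (X − (X ∩ Z))' = {1,2,5,6,8,9,10,13,17,18}
Z ∪ ((X ∪ Z) − (X − (X ∩ Z))') = {1,2,4,5,6,8,9,10,12,13,14,15,17,18}
(Z ∪ ((X ∪ Z) − (X − (X ∩ Z))'))' = {3,7,11,16}
|(Z ∪ ((X ∪ Z) − (X − (X ∩ Z))'))'| = 4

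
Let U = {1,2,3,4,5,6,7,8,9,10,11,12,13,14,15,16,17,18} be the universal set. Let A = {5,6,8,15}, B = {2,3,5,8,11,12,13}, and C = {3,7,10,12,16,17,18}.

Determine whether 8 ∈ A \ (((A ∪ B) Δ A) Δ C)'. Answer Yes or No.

8 ∈ A and 8 ∈ B, so 8 ∈ A ∪ B
8 ∈ (A ∪ B) and 8 ∈ A, so 8 ∉ (A ∪ B) Δ A
8 ∉ ((A ∪ B) Δ A) and 8 ∉ C, so 8 ∉ ((A ∪ B) Δ A) Δ C
8 ∈ (((A ∪ B) Δ A) Δ C)' since 8 ∉ (((A ∪ B) Δ A) Δ C)
8 ∈ A and 8 ∈ (((A ∪ B) Δ A) Δ C)', so 8 ∉ A \ (((A ∪ B) Δ A) Δ C)'

No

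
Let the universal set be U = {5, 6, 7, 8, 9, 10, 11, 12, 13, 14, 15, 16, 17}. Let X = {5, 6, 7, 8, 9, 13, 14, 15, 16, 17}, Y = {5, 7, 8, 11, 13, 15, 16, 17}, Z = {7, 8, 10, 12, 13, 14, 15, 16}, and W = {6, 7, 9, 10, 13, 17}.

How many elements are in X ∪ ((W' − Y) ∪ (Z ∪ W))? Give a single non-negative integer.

12

W' = {5, 8, 11, 12, 14, 15, 16}
W' − Y = {12, 14}
Z ∪ W = {6, 7, 8, 9, 10, 12, 13, 14, 15, 16, 17}
(W' − Y) ∪ (Z ∪ W) = {6, 7, 8, 9, 10, 12, 13, 14, 15, 16, 17}
X ∪ ((W' − Y) ∪ (Z ∪ W)) = {5, 6, 7, 8, 9, 10, 12, 13, 14, 15, 16, 17}
|X ∪ ((W' − Y) ∪ (Z ∪ W))| = 12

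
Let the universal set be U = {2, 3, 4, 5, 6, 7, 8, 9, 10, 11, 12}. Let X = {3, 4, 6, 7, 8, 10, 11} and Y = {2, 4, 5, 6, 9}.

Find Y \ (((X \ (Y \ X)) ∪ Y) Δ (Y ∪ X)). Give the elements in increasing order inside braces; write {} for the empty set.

{2, 4, 5, 6, 9}

Y \ X = {2, 5, 9}
X \ (Y \ X) = {3, 4, 6, 7, 8, 10, 11}
(X \ (Y \ X)) ∪ Y = {2, 3, 4, 5, 6, 7, 8, 9, 10, 11}
Y ∪ X = {2, 3, 4, 5, 6, 7, 8, 9, 10, 11}
((X \ (Y \ X)) ∪ Y) Δ (Y ∪ X) = {}
Y \ (((X \ (Y \ X)) ∪ Y) Δ (Y ∪ X)) = {2, 4, 5, 6, 9}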